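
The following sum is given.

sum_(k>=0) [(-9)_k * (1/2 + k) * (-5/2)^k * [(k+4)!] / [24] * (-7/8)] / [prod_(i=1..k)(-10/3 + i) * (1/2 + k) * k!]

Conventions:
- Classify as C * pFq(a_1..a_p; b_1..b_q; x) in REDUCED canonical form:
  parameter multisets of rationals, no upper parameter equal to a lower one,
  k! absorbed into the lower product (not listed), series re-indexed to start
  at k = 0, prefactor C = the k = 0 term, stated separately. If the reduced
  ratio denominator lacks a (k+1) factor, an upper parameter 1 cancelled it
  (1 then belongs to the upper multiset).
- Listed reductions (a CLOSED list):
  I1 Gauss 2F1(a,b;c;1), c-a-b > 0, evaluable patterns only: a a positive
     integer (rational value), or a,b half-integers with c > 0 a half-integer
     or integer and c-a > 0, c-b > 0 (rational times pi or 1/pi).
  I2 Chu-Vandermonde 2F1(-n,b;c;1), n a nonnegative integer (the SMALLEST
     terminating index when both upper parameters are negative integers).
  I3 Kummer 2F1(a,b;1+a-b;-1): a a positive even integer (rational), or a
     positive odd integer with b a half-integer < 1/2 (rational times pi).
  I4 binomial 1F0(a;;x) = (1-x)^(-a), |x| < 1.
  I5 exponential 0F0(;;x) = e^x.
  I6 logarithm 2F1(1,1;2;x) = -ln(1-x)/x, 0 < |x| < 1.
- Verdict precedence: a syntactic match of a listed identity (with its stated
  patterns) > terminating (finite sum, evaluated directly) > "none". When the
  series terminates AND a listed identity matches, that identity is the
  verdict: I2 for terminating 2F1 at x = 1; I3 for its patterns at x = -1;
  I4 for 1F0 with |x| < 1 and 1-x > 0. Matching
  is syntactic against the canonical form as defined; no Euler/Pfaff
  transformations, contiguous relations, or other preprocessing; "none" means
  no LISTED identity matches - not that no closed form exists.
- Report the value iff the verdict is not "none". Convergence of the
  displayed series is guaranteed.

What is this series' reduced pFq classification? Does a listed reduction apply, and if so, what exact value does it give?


The series (x = -5/2) is 2F1: upper {-9, 5}, lower {-7/3}, prefactor -7/8. Verdict: terminating (-9 upstairs). 10 nonzero terms in all; added directly. Its exact value is 789720051395297/69632.

Key observation: with t_0 = -7/8, the factorial ratio (C = -7/8, x = -5/2) (k+a-1)!/(a-1)! is a rising factorial (a)_k.
Step ratio: r(k) = (-5/2) * (k-9) (k+5) / [(k-7/3) (k+1)] - rational in k, leading ratio (-5/2); with t_0 = -7/8, classification follows.


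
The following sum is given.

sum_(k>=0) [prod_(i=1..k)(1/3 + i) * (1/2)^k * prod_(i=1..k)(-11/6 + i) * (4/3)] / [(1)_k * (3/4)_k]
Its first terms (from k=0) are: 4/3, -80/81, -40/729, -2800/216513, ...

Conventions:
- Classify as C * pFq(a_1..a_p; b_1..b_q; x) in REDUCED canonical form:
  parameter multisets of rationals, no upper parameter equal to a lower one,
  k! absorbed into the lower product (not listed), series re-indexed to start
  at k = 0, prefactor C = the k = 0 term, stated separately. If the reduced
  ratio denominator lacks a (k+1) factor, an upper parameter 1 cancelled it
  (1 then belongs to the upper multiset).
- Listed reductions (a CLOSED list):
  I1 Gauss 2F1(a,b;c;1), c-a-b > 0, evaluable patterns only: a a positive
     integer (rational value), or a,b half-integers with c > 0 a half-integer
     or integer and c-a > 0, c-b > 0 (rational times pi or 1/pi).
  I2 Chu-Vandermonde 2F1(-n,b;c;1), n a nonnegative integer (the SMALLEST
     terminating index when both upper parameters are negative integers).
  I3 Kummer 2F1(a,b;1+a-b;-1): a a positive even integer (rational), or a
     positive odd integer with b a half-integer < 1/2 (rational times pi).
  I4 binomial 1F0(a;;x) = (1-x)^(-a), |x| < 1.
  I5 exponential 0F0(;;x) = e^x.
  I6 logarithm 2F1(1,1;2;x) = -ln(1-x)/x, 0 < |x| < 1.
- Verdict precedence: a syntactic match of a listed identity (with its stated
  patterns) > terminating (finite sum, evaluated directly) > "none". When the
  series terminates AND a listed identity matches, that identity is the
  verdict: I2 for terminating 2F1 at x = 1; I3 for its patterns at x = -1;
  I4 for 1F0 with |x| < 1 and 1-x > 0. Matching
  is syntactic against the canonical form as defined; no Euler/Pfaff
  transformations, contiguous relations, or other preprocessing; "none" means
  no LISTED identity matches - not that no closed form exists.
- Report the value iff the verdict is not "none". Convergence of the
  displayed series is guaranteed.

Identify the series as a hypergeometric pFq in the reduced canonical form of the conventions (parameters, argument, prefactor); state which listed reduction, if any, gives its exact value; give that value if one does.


Classification (C = 4/3): 2F1 with upper {-5/6, 4/3}, lower {3/4}, argument x = 1/2. Verdict: none here - no I1-I6 shape fits x = 1/2 with lower {3/4}.

Structural cue: from the first term 4/3: the running product (C = 4/3) telescopes to a rising factorial.
Ratio: r(k) = (1/2) * (k-5/6) (k+4/3) / [(k+3/4) (k+1)] - rational in k. x = (1/2); t_0 = 4/3; negate the roots.


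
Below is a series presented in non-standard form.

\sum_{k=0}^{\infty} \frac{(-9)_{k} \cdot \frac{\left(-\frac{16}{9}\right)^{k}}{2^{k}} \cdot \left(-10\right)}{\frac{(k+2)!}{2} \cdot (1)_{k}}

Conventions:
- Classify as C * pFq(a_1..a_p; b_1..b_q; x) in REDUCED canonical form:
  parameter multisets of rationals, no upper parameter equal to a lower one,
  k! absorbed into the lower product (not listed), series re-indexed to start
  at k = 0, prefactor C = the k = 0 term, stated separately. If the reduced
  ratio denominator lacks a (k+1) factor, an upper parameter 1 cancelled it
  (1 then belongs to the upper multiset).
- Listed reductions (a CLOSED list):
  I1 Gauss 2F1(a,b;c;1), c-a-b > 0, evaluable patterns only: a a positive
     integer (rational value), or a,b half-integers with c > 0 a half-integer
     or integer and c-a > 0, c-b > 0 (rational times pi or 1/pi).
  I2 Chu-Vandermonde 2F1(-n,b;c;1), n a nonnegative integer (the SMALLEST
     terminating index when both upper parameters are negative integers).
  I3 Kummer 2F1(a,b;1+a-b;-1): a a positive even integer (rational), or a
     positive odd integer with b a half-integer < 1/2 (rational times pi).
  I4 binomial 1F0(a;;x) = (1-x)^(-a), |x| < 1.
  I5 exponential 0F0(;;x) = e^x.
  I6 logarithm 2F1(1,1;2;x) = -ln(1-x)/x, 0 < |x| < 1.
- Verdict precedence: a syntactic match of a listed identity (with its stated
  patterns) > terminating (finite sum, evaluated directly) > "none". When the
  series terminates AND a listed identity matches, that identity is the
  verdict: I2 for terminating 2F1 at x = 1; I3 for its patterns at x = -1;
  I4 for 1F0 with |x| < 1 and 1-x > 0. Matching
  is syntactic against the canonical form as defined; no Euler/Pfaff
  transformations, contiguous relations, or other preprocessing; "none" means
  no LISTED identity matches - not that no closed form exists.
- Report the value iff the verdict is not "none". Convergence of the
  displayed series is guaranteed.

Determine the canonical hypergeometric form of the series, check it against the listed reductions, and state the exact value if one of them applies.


Prefactor -10, argument -\frac{8}{9}: 1F1 with upper {-9} over lower {3}. Verdict: terminating - no listed pattern fits, but -9 in the upper list cuts the series at k = 9; direct evaluation. Hence: -\frac{878182591962986}{12081707949465}.

The tell: with t_0 = -10, the denominator's factorial ratio (prefactor -10) is a lower Pochhammer.
Term ratio: r(k) = -\frac{8}{9} * (k-9) / [(k+3) (k+1)] - rational in k, leading ratio -\frac{8}{9}; with t_0 = -10, classification follows.


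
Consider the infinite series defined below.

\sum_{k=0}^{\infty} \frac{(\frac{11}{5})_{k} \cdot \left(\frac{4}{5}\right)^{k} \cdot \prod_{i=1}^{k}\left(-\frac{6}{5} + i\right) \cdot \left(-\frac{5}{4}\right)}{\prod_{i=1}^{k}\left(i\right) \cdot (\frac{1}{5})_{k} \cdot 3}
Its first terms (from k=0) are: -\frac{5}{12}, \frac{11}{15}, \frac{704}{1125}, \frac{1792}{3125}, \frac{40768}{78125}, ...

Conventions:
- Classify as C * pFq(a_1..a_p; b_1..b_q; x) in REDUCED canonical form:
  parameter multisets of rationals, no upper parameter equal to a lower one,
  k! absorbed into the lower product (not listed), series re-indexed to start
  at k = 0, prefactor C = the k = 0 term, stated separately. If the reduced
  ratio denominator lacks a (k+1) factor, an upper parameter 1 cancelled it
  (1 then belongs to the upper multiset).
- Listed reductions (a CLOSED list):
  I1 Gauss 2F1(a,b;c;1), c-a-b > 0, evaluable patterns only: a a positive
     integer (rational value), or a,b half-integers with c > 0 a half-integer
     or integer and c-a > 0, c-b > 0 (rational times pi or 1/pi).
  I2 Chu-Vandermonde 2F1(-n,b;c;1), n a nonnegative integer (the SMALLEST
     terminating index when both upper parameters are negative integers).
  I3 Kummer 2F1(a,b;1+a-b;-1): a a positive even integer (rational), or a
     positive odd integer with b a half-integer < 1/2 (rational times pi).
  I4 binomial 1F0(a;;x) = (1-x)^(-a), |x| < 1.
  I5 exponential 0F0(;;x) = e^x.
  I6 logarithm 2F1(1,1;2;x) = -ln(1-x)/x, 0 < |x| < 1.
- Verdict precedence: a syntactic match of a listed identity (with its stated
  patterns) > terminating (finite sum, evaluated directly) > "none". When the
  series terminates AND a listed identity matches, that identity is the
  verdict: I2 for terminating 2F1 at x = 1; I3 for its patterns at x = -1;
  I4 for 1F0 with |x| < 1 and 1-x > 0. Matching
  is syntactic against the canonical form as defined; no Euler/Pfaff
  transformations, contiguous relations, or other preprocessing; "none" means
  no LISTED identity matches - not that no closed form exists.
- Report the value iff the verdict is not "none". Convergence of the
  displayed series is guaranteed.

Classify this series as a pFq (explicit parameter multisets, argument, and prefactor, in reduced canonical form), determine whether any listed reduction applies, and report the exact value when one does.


At argument \frac{4}{5}: a 2F1 with upper {-\frac{1}{5}, \frac{11}{5}}, lower {\frac{1}{5}}, scaled by C = -\frac{5}{12}. Verdict: none. A 2F1 with upper {-\frac{1}{5}, \frac{11}{5}} fits none of I1-I6 at x = \frac{4}{5}; the sum runs forever.

Key step: from the first term -\frac{5}{12}: the product of the first k integers (C = -5/12) is k!.
Term ratio: r(k) = \frac{4}{5} * (k-\frac{1}{5}) (k+\frac{11}{5}) / [(k+\frac{1}{5}) (k+1)] - poly over poly, x = \frac{4}{5} from leading terms; C = -\frac{5}{12} at k = 0.


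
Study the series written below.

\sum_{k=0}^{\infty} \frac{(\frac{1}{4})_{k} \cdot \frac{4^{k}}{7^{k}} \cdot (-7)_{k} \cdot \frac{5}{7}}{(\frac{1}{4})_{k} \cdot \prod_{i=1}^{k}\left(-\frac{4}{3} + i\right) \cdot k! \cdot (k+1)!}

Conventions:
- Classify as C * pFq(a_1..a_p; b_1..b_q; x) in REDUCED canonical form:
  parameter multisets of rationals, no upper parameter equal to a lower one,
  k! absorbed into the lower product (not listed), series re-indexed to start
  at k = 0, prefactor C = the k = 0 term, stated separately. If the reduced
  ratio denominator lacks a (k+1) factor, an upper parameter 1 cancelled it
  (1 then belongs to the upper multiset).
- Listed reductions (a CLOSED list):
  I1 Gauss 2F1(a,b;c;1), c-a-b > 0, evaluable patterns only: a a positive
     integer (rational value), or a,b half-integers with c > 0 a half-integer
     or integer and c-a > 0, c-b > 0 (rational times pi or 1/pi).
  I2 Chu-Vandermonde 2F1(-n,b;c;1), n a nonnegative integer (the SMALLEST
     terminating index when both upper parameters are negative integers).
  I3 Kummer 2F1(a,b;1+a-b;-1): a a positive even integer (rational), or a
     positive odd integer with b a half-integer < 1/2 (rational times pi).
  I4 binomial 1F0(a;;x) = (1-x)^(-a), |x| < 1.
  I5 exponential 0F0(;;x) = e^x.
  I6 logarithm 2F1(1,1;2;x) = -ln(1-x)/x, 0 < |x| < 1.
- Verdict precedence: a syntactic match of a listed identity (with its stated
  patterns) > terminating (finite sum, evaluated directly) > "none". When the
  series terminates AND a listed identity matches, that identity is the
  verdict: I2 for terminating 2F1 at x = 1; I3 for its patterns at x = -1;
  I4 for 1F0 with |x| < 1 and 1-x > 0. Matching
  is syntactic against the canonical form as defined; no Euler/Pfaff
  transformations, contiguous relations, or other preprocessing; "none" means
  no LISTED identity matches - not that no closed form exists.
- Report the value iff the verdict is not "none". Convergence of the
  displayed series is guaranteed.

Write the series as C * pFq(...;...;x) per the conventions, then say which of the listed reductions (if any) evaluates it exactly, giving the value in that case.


Key step: x = \frac{4}{7} and the denominator's factorial ratio (prefactor 5/7) is a lower Pochhammer.
Term ratio: r(k) = \frac{4}{7} * (k-7) / [(k-\frac{1}{3}) (k+2) (k+1)] - rational; roots negated = parameters, x = \frac{4}{7}, C = \frac{5}{7}.

Classification (C = \frac{5}{7}): 1F2 with upper {-7}, lower {-\frac{1}{3}, 2}, argument x = \frac{4}{7}. Verdict: terminating. (-7)_k vanishes past k = 7, leaving a 8-term sum, computed directly. Sum: \frac{483110003809}{264114357815}.


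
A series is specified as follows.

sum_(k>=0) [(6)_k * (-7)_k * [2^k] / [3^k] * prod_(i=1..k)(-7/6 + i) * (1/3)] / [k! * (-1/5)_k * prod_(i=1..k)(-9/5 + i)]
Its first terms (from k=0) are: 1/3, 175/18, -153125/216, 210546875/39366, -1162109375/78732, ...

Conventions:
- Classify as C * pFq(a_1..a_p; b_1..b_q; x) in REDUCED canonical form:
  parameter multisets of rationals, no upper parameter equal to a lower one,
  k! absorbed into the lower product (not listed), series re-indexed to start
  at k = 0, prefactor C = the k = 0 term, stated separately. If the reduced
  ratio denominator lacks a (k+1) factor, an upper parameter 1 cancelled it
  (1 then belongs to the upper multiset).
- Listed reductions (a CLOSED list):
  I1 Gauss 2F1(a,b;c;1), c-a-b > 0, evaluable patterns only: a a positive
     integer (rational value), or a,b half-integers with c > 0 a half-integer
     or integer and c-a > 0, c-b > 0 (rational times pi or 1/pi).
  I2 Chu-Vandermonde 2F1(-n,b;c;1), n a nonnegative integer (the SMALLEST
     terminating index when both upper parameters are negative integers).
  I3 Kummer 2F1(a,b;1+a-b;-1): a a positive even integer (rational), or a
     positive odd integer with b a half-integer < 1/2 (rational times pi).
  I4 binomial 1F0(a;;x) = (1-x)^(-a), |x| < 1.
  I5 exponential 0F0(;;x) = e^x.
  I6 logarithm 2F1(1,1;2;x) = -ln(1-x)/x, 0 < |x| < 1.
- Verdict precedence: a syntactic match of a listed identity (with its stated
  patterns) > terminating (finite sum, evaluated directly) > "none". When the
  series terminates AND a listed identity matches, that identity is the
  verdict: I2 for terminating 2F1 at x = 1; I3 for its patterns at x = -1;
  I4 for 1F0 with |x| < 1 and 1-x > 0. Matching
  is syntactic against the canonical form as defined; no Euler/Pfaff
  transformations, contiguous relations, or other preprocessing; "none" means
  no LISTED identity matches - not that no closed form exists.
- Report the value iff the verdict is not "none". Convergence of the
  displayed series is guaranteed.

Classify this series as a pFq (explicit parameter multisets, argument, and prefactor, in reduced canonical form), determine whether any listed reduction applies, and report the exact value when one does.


The tell: t_0 = 1/3 here, and the two geometric factors (C = 1/3) combine into one argument.
Term ratio: r(k) = (2/3) * (k-7) (k-1/6) (k+6) / [(k-4/5) (k-1/5) (k+1)] ; factor over Q: parameters, x = (2/3), and C = 1/3.

This is 1/3 * 3F2(-7, -1/6, 6; -4/5, -1/5; 2/3) in reduced canonical form. Verdict: terminating (-7 upstairs). 8 nonzero terms in all; added directly. Hence: 13201145242499/2721930262272.


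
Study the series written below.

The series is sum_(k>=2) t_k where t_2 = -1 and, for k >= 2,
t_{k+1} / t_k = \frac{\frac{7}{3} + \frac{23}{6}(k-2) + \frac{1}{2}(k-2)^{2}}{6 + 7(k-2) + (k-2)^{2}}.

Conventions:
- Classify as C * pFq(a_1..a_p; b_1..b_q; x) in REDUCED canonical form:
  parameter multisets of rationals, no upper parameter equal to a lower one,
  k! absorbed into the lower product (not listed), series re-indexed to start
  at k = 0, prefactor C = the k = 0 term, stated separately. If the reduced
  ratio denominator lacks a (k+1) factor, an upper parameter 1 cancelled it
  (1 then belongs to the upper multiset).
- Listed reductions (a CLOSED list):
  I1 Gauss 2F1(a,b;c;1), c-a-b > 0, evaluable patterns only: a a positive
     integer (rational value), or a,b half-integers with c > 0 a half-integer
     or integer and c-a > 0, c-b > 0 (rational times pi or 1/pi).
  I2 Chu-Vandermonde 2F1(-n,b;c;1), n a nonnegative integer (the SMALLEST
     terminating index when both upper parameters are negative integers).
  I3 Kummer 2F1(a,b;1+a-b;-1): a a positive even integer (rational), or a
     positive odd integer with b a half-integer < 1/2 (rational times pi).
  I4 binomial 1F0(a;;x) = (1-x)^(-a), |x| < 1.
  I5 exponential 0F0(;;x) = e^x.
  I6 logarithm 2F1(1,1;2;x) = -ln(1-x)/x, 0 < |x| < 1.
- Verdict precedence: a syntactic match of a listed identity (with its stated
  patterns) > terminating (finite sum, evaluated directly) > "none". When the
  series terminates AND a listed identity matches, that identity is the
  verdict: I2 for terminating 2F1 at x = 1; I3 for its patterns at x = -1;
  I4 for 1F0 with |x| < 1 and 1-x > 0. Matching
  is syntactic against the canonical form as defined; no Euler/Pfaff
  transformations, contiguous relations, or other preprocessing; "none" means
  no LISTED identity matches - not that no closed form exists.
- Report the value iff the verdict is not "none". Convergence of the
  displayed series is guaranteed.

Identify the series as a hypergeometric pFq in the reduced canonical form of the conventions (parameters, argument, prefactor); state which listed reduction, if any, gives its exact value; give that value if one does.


First insight: from the first term -1: roots of the ratio polynomials (C = -1) are the negated parameters.
Term ratio: r(k) = \frac{1}{2} * (k+\frac{2}{3}) (k+7) / [(k+6) (k+1)] - poly over poly, x = \frac{1}{2} from leading terms; C = -1 at k = 0.

Prefactor -1, argument \frac{1}{2}: 2F1 with upper {\frac{2}{3}, 7} over lower {6}. Verdict: no listed reduction: x = \frac{1}{2} and upper {\frac{2}{3}, 7} fail every I1-I6 pattern.


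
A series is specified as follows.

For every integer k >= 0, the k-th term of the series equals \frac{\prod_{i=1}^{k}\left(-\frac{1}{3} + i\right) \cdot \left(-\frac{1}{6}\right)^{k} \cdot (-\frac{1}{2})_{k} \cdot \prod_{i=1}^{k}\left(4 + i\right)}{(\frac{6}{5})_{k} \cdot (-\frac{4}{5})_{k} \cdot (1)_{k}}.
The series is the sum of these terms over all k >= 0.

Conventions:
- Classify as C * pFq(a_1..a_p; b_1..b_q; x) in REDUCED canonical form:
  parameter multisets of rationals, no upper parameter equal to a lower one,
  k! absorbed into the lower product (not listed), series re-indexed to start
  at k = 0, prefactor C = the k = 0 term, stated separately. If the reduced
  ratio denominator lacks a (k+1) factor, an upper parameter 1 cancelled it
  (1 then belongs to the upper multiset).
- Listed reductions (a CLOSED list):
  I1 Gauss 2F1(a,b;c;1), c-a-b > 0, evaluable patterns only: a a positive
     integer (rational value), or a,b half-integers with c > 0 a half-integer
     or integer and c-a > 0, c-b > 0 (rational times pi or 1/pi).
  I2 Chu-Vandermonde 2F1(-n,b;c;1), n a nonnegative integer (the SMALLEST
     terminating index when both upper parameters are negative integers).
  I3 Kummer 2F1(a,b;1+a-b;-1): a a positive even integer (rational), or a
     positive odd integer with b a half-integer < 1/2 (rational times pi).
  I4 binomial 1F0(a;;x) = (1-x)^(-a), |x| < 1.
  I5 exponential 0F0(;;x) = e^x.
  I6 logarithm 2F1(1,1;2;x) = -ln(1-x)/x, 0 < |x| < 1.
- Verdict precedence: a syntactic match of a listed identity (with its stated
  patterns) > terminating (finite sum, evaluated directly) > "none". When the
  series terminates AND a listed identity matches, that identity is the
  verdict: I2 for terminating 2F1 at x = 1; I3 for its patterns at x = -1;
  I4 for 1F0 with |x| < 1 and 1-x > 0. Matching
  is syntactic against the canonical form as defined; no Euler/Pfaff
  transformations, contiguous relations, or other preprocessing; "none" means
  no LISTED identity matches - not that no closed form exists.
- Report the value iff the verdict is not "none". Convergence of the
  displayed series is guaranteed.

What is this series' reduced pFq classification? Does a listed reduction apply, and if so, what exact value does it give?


Reduced: x = -\frac{1}{6}, 3F2, upper = {-\frac{1}{2}, \frac{2}{3}, 5}, lower = {-\frac{4}{5}, \frac{6}{5}}, C = 1. Verdict: none here - no I1-I6 shape fits x = -\frac{1}{6} with lower {-\frac{4}{5}, \frac{6}{5}}.

The tell: from the first term 1: the running product (C = 1, x = -1/6) telescopes to a rising factorial.
Consecutive-term ratio: r(k) = -\frac{1}{6} * (k-\frac{1}{2}) (k+\frac{2}{3}) (k+5) / [(k-\frac{4}{5}) (k+\frac{6}{5}) (k+1)] - rational; roots negated = parameters, x = -\frac{1}{6}, C = 1.


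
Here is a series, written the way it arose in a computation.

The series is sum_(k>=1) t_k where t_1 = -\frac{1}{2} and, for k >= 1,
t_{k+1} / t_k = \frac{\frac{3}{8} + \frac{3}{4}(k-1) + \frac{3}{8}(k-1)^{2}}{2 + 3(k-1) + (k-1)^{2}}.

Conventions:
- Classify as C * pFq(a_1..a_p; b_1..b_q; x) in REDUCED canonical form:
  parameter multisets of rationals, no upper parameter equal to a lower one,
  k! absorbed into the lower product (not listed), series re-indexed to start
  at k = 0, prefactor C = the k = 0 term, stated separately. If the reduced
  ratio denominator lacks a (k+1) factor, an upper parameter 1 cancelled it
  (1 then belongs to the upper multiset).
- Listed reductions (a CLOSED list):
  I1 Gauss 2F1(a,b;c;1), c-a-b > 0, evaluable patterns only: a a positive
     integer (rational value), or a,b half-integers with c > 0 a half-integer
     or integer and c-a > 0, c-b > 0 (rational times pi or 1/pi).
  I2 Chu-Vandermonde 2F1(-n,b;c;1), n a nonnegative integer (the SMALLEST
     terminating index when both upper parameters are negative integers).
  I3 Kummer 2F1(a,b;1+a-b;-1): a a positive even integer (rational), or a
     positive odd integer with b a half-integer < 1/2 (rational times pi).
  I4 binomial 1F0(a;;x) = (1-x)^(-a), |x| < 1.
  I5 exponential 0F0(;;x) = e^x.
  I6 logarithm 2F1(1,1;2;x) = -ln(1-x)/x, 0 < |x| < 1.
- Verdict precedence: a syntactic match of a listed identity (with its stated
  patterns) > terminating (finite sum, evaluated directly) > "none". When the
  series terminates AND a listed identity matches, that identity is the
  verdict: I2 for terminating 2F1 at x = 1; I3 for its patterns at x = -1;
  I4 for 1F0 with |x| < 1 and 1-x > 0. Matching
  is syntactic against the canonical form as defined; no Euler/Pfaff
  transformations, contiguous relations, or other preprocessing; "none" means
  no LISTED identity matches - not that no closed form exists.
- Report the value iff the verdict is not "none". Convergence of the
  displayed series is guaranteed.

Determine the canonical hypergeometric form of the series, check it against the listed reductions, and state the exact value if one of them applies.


At argument \frac{3}{8}: a 2F1 with upper {1, 1}, lower {2}, scaled by C = -\frac{1}{2}. Verdict at x = \frac{3}{8}: the I6 logarithm reduction matches (the logarithm: parameters (1,1;2), x = \frac{3}{8}). Exact value: \frac{4}{3} \cdot \ln\left(\frac{5}{8}\right).

First insight: t_0 being -\frac{1}{2}, roots of the ratio polynomials (C = -1/2) are the negated parameters.
Term ratio: r(k) = \frac{3}{8} * (k+1) (k+1) / [(k+2) (k+1)] - rational in k. x = \frac{3}{8}; t_0 = -\frac{1}{2}; negate the roots.


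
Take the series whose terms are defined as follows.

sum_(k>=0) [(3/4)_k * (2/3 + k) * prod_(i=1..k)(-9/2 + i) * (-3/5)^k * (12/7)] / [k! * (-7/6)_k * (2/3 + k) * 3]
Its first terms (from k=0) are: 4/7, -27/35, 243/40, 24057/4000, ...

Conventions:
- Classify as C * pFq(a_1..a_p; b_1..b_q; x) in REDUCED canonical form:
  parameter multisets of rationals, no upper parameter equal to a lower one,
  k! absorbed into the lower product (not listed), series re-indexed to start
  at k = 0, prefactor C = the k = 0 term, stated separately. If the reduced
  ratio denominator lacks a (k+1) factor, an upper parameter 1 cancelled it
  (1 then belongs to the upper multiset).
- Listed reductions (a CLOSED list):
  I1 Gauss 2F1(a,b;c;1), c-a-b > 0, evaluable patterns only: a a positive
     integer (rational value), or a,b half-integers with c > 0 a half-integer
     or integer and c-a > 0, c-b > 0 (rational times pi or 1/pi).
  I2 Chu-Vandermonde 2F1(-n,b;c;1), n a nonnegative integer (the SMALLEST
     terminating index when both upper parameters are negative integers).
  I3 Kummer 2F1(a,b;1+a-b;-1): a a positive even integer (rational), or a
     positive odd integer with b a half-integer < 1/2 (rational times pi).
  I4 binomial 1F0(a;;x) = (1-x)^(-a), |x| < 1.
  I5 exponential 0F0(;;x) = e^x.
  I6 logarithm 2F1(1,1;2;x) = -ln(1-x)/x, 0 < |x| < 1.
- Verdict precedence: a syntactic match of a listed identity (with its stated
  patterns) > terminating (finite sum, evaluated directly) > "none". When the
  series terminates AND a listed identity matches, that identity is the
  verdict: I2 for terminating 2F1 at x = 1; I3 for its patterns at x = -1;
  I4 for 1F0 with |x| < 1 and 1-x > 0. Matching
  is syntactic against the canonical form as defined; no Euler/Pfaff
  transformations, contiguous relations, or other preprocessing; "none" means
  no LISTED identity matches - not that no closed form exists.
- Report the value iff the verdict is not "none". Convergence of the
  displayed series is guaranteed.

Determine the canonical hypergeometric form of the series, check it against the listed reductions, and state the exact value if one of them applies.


First insight: t_0 = 4/7 here, and the running product (C = 4/7, x = -3/5) telescopes to a rising factorial.
Term ratio: r(k) = (-3/5) * (k-7/2) (k+3/4) / [(k-7/6) (k+1)] - rational; roots negated = parameters, x = (-3/5), C = 4/7.

Prefactor 4/7, argument -3/5: 2F1 with upper {-7/2, 3/4} over lower {-7/6}. Verdict: none - at argument -3/5 the multisets {-7/2, 3/4} ; {-7/6} match no listed identity.


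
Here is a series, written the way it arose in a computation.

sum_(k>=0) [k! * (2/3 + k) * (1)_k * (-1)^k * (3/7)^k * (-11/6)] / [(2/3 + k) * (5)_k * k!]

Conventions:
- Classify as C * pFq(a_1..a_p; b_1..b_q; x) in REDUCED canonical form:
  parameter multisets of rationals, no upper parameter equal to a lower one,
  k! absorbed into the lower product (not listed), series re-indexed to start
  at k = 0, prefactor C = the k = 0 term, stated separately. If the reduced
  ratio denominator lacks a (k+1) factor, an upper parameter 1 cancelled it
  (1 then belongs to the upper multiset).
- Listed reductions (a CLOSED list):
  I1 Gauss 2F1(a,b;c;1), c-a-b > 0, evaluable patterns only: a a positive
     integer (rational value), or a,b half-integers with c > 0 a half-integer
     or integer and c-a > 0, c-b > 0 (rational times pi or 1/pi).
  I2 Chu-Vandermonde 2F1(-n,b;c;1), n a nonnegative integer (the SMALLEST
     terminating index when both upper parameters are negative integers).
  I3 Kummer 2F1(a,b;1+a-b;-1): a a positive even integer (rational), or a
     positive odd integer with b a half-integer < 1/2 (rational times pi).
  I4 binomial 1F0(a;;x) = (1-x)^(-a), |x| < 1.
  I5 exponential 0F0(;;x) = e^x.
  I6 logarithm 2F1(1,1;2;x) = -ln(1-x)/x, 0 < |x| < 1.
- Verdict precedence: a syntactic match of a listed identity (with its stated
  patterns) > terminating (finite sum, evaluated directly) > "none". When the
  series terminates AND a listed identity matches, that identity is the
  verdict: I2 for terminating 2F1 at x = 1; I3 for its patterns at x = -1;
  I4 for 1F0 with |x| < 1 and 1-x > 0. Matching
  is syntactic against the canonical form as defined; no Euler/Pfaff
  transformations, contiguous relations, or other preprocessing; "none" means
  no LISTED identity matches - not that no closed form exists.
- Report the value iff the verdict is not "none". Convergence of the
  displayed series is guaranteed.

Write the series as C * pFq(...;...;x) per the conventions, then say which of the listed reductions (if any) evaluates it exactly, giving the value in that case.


The tell: from the first term -11/6: the (-1)^k factor (prefactor -11/6) folds into the argument's sign.
Ratio: r(k) = (-3/7) * (k+1) (k+1) / [(k+5) (k+1)] ; factor over Q: parameters, x = (-3/7), and C = -11/6.

The series (x = -3/7) is 2F1: upper {1, 1}, lower {5}, prefactor -11/6. Verdict: none - at argument -3/7 the multisets {1, 1} ; {5} match no listed identity.


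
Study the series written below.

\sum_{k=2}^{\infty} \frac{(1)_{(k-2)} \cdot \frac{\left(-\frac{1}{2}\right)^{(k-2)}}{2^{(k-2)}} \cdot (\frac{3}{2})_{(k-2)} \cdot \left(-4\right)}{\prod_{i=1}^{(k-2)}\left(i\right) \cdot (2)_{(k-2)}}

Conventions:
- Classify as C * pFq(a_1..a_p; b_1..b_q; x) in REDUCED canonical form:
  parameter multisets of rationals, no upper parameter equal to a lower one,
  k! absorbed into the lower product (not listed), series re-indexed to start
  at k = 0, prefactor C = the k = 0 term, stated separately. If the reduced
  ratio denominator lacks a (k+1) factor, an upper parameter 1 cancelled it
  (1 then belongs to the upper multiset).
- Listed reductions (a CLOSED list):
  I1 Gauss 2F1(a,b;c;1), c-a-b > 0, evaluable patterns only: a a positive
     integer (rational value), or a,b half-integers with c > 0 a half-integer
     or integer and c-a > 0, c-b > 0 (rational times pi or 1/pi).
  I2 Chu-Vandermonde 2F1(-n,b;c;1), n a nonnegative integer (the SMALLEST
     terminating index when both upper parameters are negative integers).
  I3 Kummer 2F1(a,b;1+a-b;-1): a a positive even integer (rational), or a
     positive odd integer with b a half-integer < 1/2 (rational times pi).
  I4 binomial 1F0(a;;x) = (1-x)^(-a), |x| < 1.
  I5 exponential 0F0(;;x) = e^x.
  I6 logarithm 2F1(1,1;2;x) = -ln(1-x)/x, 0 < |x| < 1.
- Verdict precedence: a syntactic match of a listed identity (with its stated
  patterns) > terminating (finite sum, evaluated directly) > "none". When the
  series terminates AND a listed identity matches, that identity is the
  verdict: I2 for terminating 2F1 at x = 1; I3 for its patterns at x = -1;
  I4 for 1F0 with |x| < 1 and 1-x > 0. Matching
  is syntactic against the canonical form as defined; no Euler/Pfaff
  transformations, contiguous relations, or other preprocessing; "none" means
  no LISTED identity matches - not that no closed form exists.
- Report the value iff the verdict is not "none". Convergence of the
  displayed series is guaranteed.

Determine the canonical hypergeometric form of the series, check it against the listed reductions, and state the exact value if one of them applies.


This is -4 * 2F1(1, \frac{3}{2}; 2; -\frac{1}{4}) in reduced canonical form. Verdict: none. No listed pattern accepts 2F1(1, \frac{3}{2}; 2; -\frac{1}{4}).

Key observation: t_0 = -4 here, and the product of the first k integers (C = -4, x = -1/4) is k!.
Term ratio: r(k) = -\frac{1}{4} * (k+1) (k+\frac{3}{2}) / [(k+2) (k+1)] - poly over poly, x = -\frac{1}{4} from leading terms; C = -4 at k = 0.


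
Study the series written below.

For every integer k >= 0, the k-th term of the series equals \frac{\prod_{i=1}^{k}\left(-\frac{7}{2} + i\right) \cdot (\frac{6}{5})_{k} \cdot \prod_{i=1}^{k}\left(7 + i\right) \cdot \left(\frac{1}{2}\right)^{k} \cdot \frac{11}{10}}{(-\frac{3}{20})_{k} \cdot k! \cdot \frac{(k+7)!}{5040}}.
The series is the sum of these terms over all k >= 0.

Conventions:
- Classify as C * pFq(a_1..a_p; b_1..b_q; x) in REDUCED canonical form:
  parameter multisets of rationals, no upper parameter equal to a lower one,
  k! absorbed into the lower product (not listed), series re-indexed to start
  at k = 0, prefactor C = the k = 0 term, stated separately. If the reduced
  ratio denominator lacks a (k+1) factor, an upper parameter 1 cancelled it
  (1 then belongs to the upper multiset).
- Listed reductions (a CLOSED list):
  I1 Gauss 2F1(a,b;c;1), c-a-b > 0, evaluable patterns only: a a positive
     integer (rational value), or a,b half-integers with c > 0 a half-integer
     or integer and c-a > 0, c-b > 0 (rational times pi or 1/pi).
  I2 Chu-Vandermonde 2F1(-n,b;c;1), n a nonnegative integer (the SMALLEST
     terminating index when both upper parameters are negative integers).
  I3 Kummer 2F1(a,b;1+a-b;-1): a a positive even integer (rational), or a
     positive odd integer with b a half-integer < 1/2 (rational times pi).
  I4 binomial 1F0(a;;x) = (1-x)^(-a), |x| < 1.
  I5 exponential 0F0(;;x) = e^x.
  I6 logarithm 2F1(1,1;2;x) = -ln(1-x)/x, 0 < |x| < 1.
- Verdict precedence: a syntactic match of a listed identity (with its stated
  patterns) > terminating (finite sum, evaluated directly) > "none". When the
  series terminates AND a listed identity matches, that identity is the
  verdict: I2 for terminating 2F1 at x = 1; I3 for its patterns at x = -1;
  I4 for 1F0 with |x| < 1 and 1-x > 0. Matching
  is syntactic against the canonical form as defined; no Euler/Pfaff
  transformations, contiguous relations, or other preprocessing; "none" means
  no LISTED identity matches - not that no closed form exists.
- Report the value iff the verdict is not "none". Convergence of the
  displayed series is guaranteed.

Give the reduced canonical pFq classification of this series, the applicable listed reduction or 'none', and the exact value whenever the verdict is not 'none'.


Reduced: x = \frac{1}{2}, 2F1, upper = {-\frac{5}{2}, \frac{6}{5}}, lower = {-\frac{3}{20}}, C = \frac{11}{10}. Verdict: none - at argument \frac{1}{2} the multisets {-\frac{5}{2}, \frac{6}{5}} ; {-\frac{3}{20}} match no listed identity.

Key observation: x = \frac{1}{2} and the denominator's factorial ratio (C = 11/10) is a lower Pochhammer.
Term ratio: r(k) = \frac{1}{2} * (k-\frac{5}{2}) (k+\frac{6}{5}) / [(k-\frac{3}{20}) (k+1)] - rational in k. x = \frac{1}{2}; t_0 = \frac{11}{10}; negate the roots.


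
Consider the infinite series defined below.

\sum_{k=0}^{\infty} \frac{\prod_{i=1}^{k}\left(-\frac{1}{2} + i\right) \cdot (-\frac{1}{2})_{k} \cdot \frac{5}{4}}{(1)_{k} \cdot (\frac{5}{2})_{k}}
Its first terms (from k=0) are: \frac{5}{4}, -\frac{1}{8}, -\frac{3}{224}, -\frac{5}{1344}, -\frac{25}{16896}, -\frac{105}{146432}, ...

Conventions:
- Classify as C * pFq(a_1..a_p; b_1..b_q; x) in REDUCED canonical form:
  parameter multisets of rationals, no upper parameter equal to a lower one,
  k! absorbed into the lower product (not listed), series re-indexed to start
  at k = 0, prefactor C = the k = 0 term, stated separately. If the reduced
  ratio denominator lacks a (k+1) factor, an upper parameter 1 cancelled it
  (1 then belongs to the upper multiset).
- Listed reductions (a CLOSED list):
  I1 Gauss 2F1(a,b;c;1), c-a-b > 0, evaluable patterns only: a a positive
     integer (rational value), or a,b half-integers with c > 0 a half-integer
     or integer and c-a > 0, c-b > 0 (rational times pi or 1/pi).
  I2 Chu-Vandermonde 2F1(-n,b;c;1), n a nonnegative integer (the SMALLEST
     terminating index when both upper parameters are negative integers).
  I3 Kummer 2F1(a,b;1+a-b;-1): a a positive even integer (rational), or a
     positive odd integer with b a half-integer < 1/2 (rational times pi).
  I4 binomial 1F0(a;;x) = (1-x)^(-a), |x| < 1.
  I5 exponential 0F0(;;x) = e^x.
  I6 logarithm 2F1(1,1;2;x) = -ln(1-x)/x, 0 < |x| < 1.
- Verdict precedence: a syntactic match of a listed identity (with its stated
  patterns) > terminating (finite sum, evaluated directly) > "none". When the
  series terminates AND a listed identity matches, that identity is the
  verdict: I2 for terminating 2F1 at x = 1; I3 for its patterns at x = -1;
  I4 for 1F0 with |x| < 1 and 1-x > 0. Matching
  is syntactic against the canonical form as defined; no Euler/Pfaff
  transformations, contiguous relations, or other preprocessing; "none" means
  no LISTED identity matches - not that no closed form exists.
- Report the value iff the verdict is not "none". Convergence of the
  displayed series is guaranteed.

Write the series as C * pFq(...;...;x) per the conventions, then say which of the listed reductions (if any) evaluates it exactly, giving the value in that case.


Key observation: x = 1 and (1)_k (C = 5/4) is k! itself.
Step ratio: r(k) = 1 * (k-\frac{1}{2}) (k+\frac{1}{2}) / [(k+\frac{5}{2}) (k+1)] ; factor over Q: parameters, x = 1, and C = \frac{5}{4}.

Prefactor \frac{5}{4}, argument 1: 2F1 with upper {-\frac{1}{2}, \frac{1}{2}} over lower {\frac{5}{2}}. Verdict: Gauss's theorem I1 (half-integer case) fires (x = 1; upper {-\frac{1}{2}, \frac{1}{2}} half-integers, c = \frac{5}{2} in the evaluable pattern). Sum: \frac{45}{128} \cdot \pi.


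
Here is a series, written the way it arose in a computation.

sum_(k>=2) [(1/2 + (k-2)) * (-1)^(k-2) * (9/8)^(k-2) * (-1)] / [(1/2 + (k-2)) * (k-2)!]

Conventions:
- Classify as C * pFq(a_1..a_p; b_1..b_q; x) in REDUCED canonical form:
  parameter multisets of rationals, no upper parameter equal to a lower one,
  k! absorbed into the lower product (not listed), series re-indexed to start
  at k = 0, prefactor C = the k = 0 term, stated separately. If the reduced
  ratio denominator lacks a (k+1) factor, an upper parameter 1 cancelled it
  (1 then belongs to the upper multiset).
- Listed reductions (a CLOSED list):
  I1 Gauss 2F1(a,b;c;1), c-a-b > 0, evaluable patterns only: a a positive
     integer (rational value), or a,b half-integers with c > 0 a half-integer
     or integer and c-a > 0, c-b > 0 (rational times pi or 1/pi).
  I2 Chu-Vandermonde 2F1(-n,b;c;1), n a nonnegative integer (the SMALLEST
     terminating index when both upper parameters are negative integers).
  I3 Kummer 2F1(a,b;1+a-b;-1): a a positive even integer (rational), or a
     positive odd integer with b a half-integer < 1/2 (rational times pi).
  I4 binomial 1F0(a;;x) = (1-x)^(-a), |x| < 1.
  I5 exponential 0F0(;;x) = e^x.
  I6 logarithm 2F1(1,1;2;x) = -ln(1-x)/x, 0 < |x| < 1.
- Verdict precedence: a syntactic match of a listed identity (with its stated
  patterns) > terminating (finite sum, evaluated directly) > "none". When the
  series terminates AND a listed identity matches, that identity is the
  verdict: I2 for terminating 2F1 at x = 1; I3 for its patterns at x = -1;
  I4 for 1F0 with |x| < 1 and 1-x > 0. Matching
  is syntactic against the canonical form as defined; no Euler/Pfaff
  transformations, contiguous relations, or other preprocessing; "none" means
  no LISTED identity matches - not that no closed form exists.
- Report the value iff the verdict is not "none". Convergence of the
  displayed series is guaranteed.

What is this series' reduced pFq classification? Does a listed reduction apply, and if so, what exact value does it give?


Canonical form: C = -1 times 0F0 with upper {-}, lower {-}, x = -9/8. Verdict: the exponential series (I5) fires (the 0F0 exponential series at x = -9/8). Its exact value is (-1) * e^(-9/8).

Key step: t_0 being -1, the (-1)^k factor (C = -1, x = -9/8) folds into the argument's sign.
Term ratio: r(k) = (-9/8) * 1 / [(k+1)] ; factor over Q: parameters, x = (-9/8), and C = -1.


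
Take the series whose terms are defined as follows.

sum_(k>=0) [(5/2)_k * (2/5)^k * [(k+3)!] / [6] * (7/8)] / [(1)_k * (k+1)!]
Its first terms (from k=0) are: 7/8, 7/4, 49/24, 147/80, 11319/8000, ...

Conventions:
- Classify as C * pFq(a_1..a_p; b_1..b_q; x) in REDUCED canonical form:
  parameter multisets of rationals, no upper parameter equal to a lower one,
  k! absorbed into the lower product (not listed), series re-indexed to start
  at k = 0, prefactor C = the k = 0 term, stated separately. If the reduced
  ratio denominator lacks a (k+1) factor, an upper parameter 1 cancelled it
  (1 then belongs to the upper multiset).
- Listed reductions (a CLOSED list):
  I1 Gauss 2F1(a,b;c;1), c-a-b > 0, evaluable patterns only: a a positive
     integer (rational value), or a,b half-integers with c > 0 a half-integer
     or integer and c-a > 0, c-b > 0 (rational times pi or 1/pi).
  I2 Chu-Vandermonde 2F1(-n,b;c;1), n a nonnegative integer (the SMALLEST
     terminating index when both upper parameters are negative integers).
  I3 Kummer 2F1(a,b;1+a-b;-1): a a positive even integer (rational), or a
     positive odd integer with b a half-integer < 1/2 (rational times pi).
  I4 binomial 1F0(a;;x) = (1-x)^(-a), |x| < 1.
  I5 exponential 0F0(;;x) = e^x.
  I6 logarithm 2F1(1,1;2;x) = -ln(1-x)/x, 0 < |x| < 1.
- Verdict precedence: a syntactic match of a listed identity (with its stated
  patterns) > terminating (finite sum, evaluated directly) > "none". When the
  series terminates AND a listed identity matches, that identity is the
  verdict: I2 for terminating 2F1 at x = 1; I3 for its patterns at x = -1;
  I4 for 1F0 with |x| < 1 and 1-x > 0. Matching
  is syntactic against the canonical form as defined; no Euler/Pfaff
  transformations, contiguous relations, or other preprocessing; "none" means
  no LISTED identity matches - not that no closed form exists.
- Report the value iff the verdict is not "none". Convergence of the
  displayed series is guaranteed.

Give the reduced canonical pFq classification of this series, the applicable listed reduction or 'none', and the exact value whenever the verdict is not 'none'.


Classification (C = 7/8): 2F1 with upper {5/2, 4}, lower {2}, argument x = 2/5. Verdict: none - this 2F1 at x = 2/5 matches no listed pattern, and upper {5/2, 4} holds no stopper.

Key observation: t_0 = 7/8 here, and (1)_k (prefactor 7/8) is k! itself.
Adjacent-term ratio: r(k) = (2/5) * (k+5/2) (k+4) / [(k+2) (k+1)] - poly over poly, x = (2/5) from leading terms; C = 7/8 at k = 0.
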